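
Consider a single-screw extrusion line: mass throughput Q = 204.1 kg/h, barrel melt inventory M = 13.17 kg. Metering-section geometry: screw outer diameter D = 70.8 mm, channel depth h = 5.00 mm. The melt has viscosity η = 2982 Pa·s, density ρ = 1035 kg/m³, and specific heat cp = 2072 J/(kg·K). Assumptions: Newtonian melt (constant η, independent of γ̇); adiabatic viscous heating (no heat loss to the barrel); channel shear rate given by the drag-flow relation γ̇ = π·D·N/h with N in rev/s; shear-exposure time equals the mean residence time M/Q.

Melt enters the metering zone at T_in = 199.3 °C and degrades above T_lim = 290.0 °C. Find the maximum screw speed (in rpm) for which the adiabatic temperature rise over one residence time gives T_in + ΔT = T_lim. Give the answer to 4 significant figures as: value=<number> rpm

Q_s = Q / 3600 = 204.1 / 3600 = 0.0566944 kg/s
Mean residence time: t_res = M/Q_s = 13.17 kg / 0.0566944 kg/s = 232.298 s
D = 70.8 mm = 0.0708 m;  h = 5.00 mm = 0.005 m
Allowable rise: ΔT_a = T_lim − T_in = 290.0 − 199.3 = 90.7 K
γ̇_max² = ΔT_a·ρ·cp / (η·t_res) = [90.7 × 1035 × 2072] / [2982 × 232.298] = 280.792 s⁻²
γ̇_max = √280.792 = 16.7568 s⁻¹
N_max = γ̇_max·h / (π·D) = 16.7568 · 0.005 / (π · 0.0708) = 0.376686 rev/s = 22.6011 rpm

value=22.60 rpm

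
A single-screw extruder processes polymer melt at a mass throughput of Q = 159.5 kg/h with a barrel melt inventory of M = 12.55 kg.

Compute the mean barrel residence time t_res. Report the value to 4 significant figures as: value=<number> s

Convert throughput: Q = 159.5 kg/h = 159.5/3600 = 0.0443056 kg/s
t_res = M / Q_s = 12.55 ÷ 0.0443056 = 283.26 s

value=283.3 s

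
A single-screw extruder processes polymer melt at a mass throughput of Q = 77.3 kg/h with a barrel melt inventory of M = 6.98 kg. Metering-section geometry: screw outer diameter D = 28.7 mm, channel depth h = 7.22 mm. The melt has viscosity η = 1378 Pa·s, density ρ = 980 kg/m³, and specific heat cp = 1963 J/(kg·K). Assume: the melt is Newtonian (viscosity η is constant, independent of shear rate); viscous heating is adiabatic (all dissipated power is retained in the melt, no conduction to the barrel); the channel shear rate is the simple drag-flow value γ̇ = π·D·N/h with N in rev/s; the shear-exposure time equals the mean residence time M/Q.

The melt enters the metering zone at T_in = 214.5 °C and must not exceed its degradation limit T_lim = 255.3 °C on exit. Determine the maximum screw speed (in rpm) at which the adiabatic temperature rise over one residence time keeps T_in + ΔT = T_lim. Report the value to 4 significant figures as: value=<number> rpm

Throughput in SI: Q_s = 77.3 kg/h ÷ 3600 s/h = 0.0214722 kg/s
t_res = M / Q_s = 6.98 / 0.0214722 = 325.071 s
Geometry in SI: D = 28.7 mm → 0.0287 m, h = 7.22 mm → 0.00722 m
ΔT_a = T_lim − T_in = 255.3 °C − 214.5 °C = 40.8 K
γ̇_max² = ΔT_a·ρ·cp / (η·t_res) = [40.8 × 980 × 1963] / [1378 × 325.071] = 175.218 s⁻²
γ̇_max = sqrt(175.218) = 13.237 s⁻¹
N_max = γ̇_max·h / (π·D) = 13.237 · 0.00722 / (π · 0.0287) = 1.05997 rev/s = 63.5984 rpm

value=63.60 rpm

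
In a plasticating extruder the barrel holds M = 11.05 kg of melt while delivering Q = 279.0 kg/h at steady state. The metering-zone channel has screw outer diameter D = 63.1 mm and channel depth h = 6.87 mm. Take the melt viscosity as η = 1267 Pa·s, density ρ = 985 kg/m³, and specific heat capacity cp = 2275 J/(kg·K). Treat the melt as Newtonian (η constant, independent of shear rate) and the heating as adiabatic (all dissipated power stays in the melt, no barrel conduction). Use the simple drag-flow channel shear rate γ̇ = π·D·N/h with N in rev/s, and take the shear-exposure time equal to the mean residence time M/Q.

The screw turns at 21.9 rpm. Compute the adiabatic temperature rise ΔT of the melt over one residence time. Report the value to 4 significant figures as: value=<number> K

Convert throughput: Q = 279.0 kg/h = 279.0/3600 = 0.0775 kg/s
t_res = M / Q_s = 11.05 / 0.0775 = 142.581 s
D = 63.1 mm = 0.0631 m;  h = 6.87 mm = 0.00687 m;  N = 21.9 rpm / 60 = 0.365 rev/s
Shear rate: γ̇ = πDN/h = π·0.0631·0.365/0.00687 = 10.5321 s⁻¹
ΔT = η·γ̇²·t_res / (ρ·cp) = 1267 · (10.5321)² · 142.581 / (985 · 2275) = 8.94232 K

value=8.942 K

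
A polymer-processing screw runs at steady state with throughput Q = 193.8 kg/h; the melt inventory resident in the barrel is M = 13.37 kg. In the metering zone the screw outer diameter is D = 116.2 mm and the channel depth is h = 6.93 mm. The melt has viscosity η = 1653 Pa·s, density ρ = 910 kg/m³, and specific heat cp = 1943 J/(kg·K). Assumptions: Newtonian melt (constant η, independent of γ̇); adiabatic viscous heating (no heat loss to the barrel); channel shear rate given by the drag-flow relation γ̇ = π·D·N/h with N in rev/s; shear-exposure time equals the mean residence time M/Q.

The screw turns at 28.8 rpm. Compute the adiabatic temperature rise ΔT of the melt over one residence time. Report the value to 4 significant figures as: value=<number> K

Q_s = Q / 3600 = 193.8 / 3600 = 0.0538333 kg/s
t_res = M / Q_s = 13.37 / 0.0538333 = 248.359 s
Convert to SI: D = 0.1162 m, h = 0.00693 m, N = 28.8/60 = 0.48 rev/s
γ̇ = π·D·N / h = π · 0.1162 · 0.48 / 0.00693 = 25.2851 s⁻¹
ΔT = η·γ̇²·t_res/(ρ·cp) = [1653 × 25.2851² × 248.359] / [910 × 1943] = 148.445 K

value=148.4 K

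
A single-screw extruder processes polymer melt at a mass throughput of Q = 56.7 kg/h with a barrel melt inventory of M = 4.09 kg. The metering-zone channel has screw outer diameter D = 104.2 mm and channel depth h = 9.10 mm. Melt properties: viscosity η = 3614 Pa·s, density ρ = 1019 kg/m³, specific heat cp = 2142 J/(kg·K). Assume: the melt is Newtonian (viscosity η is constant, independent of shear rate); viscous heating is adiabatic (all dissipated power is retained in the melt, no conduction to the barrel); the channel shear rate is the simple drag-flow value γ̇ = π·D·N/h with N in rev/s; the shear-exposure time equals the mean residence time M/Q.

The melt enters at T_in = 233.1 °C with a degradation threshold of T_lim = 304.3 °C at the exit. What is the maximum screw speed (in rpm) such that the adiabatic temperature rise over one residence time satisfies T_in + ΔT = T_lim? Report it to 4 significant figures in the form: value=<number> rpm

Convert throughput: Q = 56.7 kg/h = 56.7/3600 = 0.01575 kg/s
t_res = M / Q_s = 4.09 / 0.01575 = 259.683 s
Geometry in SI: D = 104.2 mm → 0.1042 m, h = 9.10 mm → 0.0091 m
ΔT_a = T_lim − T_in = 304.3 − 233.1 = 71.2 K
γ̇_max² = ΔT_a·ρ·cp/(η·t_res) = 71.2·1019·2142/(3614·259.683) = 165.593 s⁻²
Take the square root: γ̇_max = √(165.593) = 12.8683 s⁻¹
N_max = γ̇_max·h / (π·D) = 12.8683 · 0.0091 / (π · 0.1042) = 0.357722 rev/s = 21.4633 rpm

value=21.46 rpm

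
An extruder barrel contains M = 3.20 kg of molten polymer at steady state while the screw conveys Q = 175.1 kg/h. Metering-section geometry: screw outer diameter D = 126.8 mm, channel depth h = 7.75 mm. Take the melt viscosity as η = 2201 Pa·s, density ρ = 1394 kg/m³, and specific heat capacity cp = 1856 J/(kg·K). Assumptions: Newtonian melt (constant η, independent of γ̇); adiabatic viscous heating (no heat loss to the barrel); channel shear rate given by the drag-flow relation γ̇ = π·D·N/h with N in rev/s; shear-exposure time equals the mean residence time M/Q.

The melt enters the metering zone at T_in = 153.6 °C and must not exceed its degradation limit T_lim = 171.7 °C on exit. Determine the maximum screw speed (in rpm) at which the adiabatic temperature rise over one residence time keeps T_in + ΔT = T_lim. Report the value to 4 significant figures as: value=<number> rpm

Q_s = Q / 3600 = 175.1 / 3600 = 0.0486389 kg/s
t_res = M / Q_s = 3.20 / 0.0486389 = 65.791 s
D = 126.8 mm = 0.1268 m;  h = 7.75 mm = 0.00775 m
Allowable rise: ΔT_a = T_lim − T_in = 171.7 − 153.6 = 18.1 K
Invert ΔT = ηγ̇²t_res/(ρcp) for γ̇: γ̇_max² = ΔT_a ρ cp / (η t_res) = 18.1·1394·1856 / (2201·65.791) = 323.395 s⁻²
γ̇_max = √323.395 = 17.9832 s⁻¹
Solve γ̇ = πDN/h for N: N_max = γ̇_max·h/(π·D) = 17.9832 × 0.00775 / (π × 0.1268) = 0.349864 rev/s = 20.9918 rpm

value=20.99 rpm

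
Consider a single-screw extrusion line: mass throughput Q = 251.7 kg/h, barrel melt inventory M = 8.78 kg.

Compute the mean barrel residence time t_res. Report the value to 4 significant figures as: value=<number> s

value=125.6 s

Throughput in SI: Q_s = 251.7 kg/h ÷ 3600 s/h = 0.0699167 kg/s
Mean residence time: t_res = M/Q_s = 8.78 kg / 0.0699167 kg/s = 125.578 s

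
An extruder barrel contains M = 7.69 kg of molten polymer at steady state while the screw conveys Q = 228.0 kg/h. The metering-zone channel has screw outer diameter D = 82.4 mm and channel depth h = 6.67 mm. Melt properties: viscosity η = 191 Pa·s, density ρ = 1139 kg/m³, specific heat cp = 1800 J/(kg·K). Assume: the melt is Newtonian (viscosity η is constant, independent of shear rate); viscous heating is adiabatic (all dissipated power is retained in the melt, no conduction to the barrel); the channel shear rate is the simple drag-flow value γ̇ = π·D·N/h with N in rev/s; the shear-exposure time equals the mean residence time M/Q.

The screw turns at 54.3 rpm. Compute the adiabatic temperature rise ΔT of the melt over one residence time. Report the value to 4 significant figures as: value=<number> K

value=13.96 K

Throughput in SI: Q_s = 228.0 kg/h ÷ 3600 s/h = 0.0633333 kg/s
t_res = M / Q_s = 7.69 ÷ 0.0633333 = 121.421 s
Geometry in metres: D = 82.4 mm → 0.0824 m, h = 6.67 mm → 0.00667 m; screw speed N = 54.3 rpm = 0.905 rev/s
Shear rate: γ̇ = πDN/h = π·0.0824·0.905/0.00667 = 35.1237 s⁻¹
ΔT = η·γ̇²·t_res / (ρ·cp) = 191 · (35.1237)² · 121.421 / (1139 · 1800) = 13.955 K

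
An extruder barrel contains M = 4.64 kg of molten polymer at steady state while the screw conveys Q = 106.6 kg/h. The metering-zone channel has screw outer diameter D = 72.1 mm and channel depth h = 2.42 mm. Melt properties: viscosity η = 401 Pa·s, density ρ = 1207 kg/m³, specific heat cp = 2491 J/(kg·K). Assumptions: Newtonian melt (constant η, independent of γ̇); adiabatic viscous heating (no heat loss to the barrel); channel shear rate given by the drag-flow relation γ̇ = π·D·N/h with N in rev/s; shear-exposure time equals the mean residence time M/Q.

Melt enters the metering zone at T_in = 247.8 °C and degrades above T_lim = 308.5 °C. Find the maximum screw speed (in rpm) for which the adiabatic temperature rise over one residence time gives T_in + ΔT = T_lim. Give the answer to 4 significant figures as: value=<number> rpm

value=34.55 rpm

Convert throughput: Q = 106.6 kg/h = 106.6/3600 = 0.0296111 kg/s
t_res = M / Q_s = 4.64 ÷ 0.0296111 = 156.698 s
D = 72.1 mm = 0.0721 m;  h = 2.42 mm = 0.00242 m
ΔT_a = T_lim − T_in = 308.5 − 247.8 = 60.7 K
γ̇_max² = ΔT_a·ρ·cp/(η·t_res) = 60.7·1207·2491/(401·156.698) = 2904.44 s⁻²
Take the square root: γ̇_max = √(2904.44) = 53.8928 s⁻¹
N_max = γ̇_max h / (πD) = 53.8928·0.00242/(π·0.0721) = 0.575786 rev/s → ×60 = 34.5472 rpm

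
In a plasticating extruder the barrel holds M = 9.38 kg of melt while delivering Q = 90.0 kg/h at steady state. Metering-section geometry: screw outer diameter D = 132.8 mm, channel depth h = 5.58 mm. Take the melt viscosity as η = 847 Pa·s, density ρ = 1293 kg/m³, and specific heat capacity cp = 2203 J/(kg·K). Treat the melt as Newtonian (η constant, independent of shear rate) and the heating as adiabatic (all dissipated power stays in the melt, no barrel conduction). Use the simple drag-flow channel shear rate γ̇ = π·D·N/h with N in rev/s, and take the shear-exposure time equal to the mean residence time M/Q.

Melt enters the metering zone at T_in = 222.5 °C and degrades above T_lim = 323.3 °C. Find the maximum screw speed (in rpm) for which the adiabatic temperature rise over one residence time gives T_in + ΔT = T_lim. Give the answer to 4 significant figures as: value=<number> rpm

Q_s = Q / 3600 = 90.0 / 3600 = 0.025 kg/s
Mean residence time: t_res = M/Q_s = 9.38 kg / 0.025 kg/s = 375.2 s
D = 132.8 mm = 0.1328 m;  h = 5.58 mm = 0.00558 m
ΔT_a = T_lim − T_in = 323.3 °C − 222.5 °C = 100.8 K
γ̇_max² = ΔT_a·ρ·cp/(η·t_res) = 100.8·1293·2203/(847·375.2) = 903.498 s⁻²
γ̇_max = sqrt(903.498) = 30.0582 s⁻¹
Solve γ̇ = πDN/h for N: N_max = γ̇_max·h/(π·D) = 30.0582 × 0.00558 / (π × 0.1328) = 0.402022 rev/s = 24.1213 rpm

value=24.12 rpm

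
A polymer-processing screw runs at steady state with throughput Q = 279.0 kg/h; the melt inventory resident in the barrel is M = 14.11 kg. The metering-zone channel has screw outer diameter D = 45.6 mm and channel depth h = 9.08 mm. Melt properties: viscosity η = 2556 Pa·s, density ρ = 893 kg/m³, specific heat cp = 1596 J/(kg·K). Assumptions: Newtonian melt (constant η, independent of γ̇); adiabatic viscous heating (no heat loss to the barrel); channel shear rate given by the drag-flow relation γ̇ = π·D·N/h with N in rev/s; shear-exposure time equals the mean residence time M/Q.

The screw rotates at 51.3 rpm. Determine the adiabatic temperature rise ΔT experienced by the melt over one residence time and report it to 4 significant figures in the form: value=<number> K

Convert throughput: Q = 279.0 kg/h = 279.0/3600 = 0.0775 kg/s
Mean residence time: t_res = M/Q_s = 14.11 kg / 0.0775 kg/s = 182.065 s
Geometry in metres: D = 45.6 mm → 0.0456 m, h = 9.08 mm → 0.00908 m; screw speed N = 51.3 rpm = 0.855 rev/s
Shear rate: γ̇ = πDN/h = π·0.0456·0.855/0.00908 = 13.4895 s⁻¹
Adiabatic rise: ΔT = η γ̇² t_res / (ρ cp) = 2556·(13.4895)²·182.065 / (893·1596) = 59.4144 K

value=59.41 K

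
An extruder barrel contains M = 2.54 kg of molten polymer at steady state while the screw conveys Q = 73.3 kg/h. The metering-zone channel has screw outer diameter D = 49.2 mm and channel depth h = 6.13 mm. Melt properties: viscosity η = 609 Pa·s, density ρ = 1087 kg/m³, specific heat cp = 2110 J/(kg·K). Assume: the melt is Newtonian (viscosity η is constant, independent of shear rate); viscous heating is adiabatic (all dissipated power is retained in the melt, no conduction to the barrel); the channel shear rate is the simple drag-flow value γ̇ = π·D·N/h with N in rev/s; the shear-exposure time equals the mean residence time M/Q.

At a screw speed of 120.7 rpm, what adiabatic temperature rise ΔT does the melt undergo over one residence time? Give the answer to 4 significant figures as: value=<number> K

Q_s = Q / 3600 = 73.3 / 3600 = 0.0203611 kg/s
t_res = M / Q_s = 2.54 / 0.0203611 = 124.748 s
D = 49.2 mm = 0.0492 m;  h = 6.13 mm = 0.00613 m;  N = 120.7 rpm / 60 = 2.01167 rev/s
γ̇ = π D N / h = (π)(0.0492)(2.01167) / 0.00613 = 50.7237 s⁻¹
ΔT = η·γ̇²·t_res / (ρ·cp) = 609 · (50.7237)² · 124.748 / (1087 · 2110) = 85.2233 K

value=85.22 K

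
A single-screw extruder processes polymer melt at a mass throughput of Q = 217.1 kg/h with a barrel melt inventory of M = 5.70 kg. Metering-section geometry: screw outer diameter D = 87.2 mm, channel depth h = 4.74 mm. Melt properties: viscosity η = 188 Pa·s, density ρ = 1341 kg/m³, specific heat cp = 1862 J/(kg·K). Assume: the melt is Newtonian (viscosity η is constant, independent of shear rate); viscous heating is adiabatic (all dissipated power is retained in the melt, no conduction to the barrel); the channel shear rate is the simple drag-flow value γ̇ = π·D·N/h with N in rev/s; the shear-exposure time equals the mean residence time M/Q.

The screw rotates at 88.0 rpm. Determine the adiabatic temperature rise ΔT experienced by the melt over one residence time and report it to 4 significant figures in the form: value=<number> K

value=51.13 K

Throughput in SI: Q_s = 217.1 kg/h ÷ 3600 s/h = 0.0603056 kg/s
Mean residence time: t_res = M/Q_s = 5.70 kg / 0.0603056 kg/s = 94.5187 s
D = 87.2 mm = 0.0872 m;  h = 4.74 mm = 0.00474 m;  N = 88.0 rpm / 60 = 1.46667 rev/s
γ̇ = π D N / h = (π)(0.0872)(1.46667) / 0.00474 = 84.7656 s⁻¹
Adiabatic rise: ΔT = η γ̇² t_res / (ρ cp) = 188·(84.7656)²·94.5187 / (1341·1862) = 51.1335 K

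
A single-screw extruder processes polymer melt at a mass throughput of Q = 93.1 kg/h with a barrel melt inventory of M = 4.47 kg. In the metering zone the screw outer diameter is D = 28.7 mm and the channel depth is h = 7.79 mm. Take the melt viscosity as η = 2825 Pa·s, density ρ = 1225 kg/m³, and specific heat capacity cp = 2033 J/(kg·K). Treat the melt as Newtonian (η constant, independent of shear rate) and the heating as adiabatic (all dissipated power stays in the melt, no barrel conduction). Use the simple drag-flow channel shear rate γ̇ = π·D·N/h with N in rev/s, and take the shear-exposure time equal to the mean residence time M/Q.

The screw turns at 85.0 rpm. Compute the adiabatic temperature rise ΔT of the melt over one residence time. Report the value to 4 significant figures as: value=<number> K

value=52.71 K

Q_s = Q / 3600 = 93.1 / 3600 = 0.0258611 kg/s
t_res = M / Q_s = 4.47 / 0.0258611 = 172.846 s
D = 28.7 mm = 0.0287 m;  h = 7.79 mm = 0.00779 m;  N = 85.0 rpm / 60 = 1.41667 rev/s
Shear rate: γ̇ = πDN/h = π·0.0287·1.41667/0.00779 = 16.3969 s⁻¹
ΔT = η·γ̇²·t_res / (ρ·cp) = 2825 · (16.3969)² · 172.846 / (1225 · 2033) = 52.7144 K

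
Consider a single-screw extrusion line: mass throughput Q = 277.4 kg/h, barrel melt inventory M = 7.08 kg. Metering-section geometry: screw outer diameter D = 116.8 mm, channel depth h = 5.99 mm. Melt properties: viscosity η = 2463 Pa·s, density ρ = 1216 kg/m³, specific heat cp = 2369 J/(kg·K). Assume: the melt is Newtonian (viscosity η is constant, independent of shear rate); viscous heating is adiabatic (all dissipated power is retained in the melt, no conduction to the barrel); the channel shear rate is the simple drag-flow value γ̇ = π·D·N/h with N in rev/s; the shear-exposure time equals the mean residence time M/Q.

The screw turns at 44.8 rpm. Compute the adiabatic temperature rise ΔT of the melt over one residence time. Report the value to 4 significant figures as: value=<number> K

value=164.4 K

Throughput in SI: Q_s = 277.4 kg/h ÷ 3600 s/h = 0.0770556 kg/s
Mean residence time: t_res = M/Q_s = 7.08 kg / 0.0770556 kg/s = 91.8818 s
Convert to SI: D = 0.1168 m, h = 0.00599 m, N = 44.8/60 = 0.746667 rev/s
Shear rate: γ̇ = πDN/h = π·0.1168·0.746667/0.00599 = 45.7396 s⁻¹
ΔT = η·γ̇²·t_res / (ρ·cp) = 2463 · (45.7396)² · 91.8818 / (1216 · 2369) = 164.354 K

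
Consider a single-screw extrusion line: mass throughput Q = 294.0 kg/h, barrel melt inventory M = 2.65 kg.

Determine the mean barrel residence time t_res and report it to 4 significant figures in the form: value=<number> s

Q_s = Q / 3600 = 294.0 / 3600 = 0.0816667 kg/s
t_res = M / Q_s = 2.65 / 0.0816667 = 32.449 s

value=32.45 s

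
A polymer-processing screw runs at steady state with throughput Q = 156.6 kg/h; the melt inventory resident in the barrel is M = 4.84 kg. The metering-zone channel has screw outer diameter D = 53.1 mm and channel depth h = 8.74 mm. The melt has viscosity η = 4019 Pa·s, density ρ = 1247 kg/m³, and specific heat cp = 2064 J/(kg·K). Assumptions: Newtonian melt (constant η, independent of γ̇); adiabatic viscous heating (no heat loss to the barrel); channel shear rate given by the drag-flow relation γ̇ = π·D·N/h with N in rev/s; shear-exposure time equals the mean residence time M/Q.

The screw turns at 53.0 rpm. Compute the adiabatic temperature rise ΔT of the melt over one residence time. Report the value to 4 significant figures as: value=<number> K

value=49.39 K

Q_s = Q / 3600 = 156.6 / 3600 = 0.0435 kg/s
Mean residence time: t_res = M/Q_s = 4.84 kg / 0.0435 kg/s = 111.264 s
Geometry in metres: D = 53.1 mm → 0.0531 m, h = 8.74 mm → 0.00874 m; screw speed N = 53.0 rpm = 0.883333 rev/s
γ̇ = π·D·N / h = π · 0.0531 · 0.883333 / 0.00874 = 16.86 s⁻¹
ΔT = η·γ̇²·t_res/(ρ·cp) = [4019 × 16.86² × 111.264] / [1247 × 2064] = 49.3871 K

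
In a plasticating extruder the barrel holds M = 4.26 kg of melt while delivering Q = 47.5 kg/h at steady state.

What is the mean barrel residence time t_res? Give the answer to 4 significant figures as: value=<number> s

value=322.9 s

Q_s = Q / 3600 = 47.5 / 3600 = 0.0131944 kg/s
t_res = M / Q_s = 4.26 ÷ 0.0131944 = 322.863 s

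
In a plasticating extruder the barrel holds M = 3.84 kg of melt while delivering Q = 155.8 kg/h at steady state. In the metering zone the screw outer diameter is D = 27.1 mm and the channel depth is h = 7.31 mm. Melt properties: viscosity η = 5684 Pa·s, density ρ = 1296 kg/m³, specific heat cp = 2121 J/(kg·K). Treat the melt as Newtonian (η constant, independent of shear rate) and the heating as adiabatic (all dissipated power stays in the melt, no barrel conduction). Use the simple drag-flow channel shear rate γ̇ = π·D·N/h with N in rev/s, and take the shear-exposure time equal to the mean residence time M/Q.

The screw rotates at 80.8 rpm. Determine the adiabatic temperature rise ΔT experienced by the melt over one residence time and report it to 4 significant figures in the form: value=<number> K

value=45.13 K

Throughput in SI: Q_s = 155.8 kg/h ÷ 3600 s/h = 0.0432778 kg/s
t_res = M / Q_s = 3.84 / 0.0432778 = 88.7291 s
Geometry in metres: D = 27.1 mm → 0.0271 m, h = 7.31 mm → 0.00731 m; screw speed N = 80.8 rpm = 1.34667 rev/s
γ̇ = π D N / h = (π)(0.0271)(1.34667) / 0.00731 = 15.6842 s⁻¹
ΔT = η·γ̇²·t_res / (ρ·cp) = 5684 · (15.6842)² · 88.7291 / (1296 · 2121) = 45.1334 K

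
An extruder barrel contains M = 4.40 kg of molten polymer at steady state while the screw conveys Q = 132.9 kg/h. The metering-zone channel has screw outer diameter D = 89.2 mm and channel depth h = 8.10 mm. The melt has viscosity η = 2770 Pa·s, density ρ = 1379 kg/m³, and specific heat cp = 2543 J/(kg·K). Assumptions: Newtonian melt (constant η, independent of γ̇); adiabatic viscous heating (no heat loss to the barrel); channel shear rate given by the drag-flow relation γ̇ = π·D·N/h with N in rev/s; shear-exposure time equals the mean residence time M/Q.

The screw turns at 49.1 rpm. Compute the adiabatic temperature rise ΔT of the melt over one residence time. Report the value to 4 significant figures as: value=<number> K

value=75.46 K

Throughput in SI: Q_s = 132.9 kg/h ÷ 3600 s/h = 0.0369167 kg/s
t_res = M / Q_s = 4.40 / 0.0369167 = 119.187 s
Convert to SI: D = 0.0892 m, h = 0.0081 m, N = 49.1/60 = 0.818333 rev/s
γ̇ = π·D·N / h = π · 0.0892 · 0.818333 / 0.0081 = 28.3113 s⁻¹
ΔT = η·γ̇²·t_res / (ρ·cp) = 2770 · (28.3113)² · 119.187 / (1379 · 2543) = 75.4604 K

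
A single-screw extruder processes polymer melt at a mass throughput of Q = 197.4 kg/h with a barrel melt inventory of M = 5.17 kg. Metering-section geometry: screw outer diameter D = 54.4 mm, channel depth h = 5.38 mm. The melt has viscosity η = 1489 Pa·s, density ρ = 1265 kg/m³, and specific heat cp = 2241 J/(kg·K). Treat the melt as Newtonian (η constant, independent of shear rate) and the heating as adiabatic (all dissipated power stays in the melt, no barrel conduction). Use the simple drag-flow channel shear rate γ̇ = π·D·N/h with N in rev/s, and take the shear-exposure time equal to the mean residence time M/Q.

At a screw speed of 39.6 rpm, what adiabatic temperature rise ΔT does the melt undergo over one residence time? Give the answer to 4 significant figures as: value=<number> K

value=21.77 K

Q_s = Q / 3600 = 197.4 / 3600 = 0.0548333 kg/s
Mean residence time: t_res = M/Q_s = 5.17 kg / 0.0548333 kg/s = 94.2857 s
Geometry in metres: D = 54.4 mm → 0.0544 m, h = 5.38 mm → 0.00538 m; screw speed N = 39.6 rpm = 0.66 rev/s
Shear rate: γ̇ = πDN/h = π·0.0544·0.66/0.00538 = 20.9658 s⁻¹
ΔT = η·γ̇²·t_res / (ρ·cp) = 1489 · (20.9658)² · 94.2857 / (1265 · 2241) = 21.7685 K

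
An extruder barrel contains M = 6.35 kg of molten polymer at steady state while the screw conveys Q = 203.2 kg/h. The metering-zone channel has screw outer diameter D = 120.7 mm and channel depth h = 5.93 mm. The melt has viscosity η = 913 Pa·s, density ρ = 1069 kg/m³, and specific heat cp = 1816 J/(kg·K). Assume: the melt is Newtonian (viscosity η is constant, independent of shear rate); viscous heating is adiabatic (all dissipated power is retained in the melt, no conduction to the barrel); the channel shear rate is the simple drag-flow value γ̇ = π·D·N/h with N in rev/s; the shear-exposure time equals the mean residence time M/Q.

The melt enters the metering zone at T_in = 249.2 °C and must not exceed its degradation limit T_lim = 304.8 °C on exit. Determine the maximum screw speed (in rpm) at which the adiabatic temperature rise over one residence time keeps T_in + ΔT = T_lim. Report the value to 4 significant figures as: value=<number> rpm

value=30.42 rpm

Q_s = Q / 3600 = 203.2 / 3600 = 0.0564444 kg/s
t_res = M / Q_s = 6.35 / 0.0564444 = 112.5 s
D = 120.7 mm = 0.1207 m;  h = 5.93 mm = 0.00593 m
ΔT_a = T_lim − T_in = 304.8 °C − 249.2 °C = 55.6 K
γ̇_max² = ΔT_a·ρ·cp / (η·t_res) = [55.6 × 1069 × 1816] / [913 × 112.5] = 1050.86 s⁻²
Take the square root: γ̇_max = √(1050.86) = 32.417 s⁻¹
Solve γ̇ = πDN/h for N: N_max = γ̇_max·h/(π·D) = 32.417 × 0.00593 / (π × 0.1207) = 0.506956 rev/s = 30.4173 rpm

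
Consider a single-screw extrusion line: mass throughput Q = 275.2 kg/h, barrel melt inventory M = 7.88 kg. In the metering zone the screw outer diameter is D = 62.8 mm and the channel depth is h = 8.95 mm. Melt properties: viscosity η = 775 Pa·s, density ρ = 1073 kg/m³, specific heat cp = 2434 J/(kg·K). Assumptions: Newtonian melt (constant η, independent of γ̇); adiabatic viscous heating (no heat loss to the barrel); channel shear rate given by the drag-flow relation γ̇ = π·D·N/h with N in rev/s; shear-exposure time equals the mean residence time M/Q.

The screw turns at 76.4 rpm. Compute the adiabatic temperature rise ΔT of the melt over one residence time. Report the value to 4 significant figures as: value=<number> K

Q_s = Q / 3600 = 275.2 / 3600 = 0.0764444 kg/s
t_res = M / Q_s = 7.88 / 0.0764444 = 103.081 s
Convert to SI: D = 0.0628 m, h = 0.00895 m, N = 76.4/60 = 1.27333 rev/s
γ̇ = π D N / h = (π)(0.0628)(1.27333) / 0.00895 = 28.0691 s⁻¹
Adiabatic rise: ΔT = η γ̇² t_res / (ρ cp) = 775·(28.0691)²·103.081 / (1073·2434) = 24.1001 K

value=24.10 K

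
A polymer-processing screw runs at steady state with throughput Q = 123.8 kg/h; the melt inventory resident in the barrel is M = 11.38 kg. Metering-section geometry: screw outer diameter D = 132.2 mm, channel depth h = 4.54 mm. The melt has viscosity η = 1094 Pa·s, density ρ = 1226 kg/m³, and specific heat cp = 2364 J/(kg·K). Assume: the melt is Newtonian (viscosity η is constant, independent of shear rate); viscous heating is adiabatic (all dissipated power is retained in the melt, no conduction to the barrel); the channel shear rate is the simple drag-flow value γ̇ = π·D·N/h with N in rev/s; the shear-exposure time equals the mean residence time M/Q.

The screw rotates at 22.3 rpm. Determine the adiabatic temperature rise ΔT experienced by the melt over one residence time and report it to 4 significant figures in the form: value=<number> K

value=144.4 K

Throughput in SI: Q_s = 123.8 kg/h ÷ 3600 s/h = 0.0343889 kg/s
t_res = M / Q_s = 11.38 / 0.0343889 = 330.921 s
D = 132.2 mm = 0.1322 m;  h = 4.54 mm = 0.00454 m;  N = 22.3 rpm / 60 = 0.371667 rev/s
γ̇ = π D N / h = (π)(0.1322)(0.371667) / 0.00454 = 34 s⁻¹
ΔT = η·γ̇²·t_res/(ρ·cp) = [1094 × 34² × 330.921] / [1226 × 2364] = 144.398 K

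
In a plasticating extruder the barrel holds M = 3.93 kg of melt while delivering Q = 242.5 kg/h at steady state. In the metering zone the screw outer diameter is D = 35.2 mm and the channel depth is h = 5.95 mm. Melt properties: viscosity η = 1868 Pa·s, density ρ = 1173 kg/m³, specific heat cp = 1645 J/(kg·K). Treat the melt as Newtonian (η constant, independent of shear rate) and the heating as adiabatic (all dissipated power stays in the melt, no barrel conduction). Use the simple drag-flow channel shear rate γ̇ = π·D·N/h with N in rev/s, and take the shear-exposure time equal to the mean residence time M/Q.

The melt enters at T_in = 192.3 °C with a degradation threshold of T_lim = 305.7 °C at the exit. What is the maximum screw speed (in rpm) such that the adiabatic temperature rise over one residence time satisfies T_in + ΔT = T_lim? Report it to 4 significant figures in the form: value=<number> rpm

Throughput in SI: Q_s = 242.5 kg/h ÷ 3600 s/h = 0.0673611 kg/s
Mean residence time: t_res = M/Q_s = 3.93 kg / 0.0673611 kg/s = 58.3423 s
D = 35.2 mm = 0.0352 m;  h = 5.95 mm = 0.00595 m
Allowable rise: ΔT_a = T_lim − T_in = 305.7 − 192.3 = 113.4 K
γ̇_max² = ΔT_a·ρ·cp / (η·t_res) = [113.4 × 1173 × 1645] / [1868 × 58.3423] = 2007.78 s⁻²
γ̇_max = sqrt(2007.78) = 44.8083 s⁻¹
Solve γ̇ = πDN/h for N: N_max = γ̇_max·h/(π·D) = 44.8083 × 0.00595 / (π × 0.0352) = 2.41092 rev/s = 144.655 rpm

value=144.7 rpm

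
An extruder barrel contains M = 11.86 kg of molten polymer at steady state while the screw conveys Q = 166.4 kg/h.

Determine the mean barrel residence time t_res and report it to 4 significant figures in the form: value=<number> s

Throughput in SI: Q_s = 166.4 kg/h ÷ 3600 s/h = 0.0462222 kg/s
t_res = M / Q_s = 11.86 ÷ 0.0462222 = 256.587 s

value=256.6 s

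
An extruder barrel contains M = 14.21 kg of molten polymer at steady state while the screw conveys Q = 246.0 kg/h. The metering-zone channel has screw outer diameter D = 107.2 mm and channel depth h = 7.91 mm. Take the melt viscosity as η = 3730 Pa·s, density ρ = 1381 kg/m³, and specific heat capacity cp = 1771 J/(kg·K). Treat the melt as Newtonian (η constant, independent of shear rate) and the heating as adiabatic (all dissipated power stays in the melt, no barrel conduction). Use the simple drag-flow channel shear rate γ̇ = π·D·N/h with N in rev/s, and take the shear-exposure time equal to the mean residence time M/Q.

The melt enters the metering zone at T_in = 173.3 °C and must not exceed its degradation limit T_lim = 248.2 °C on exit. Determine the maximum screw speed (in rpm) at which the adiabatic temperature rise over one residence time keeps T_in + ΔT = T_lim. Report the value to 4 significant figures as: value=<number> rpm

value=21.66 rpm

Q_s = Q / 3600 = 246.0 / 3600 = 0.0683333 kg/s
Mean residence time: t_res = M/Q_s = 14.21 kg / 0.0683333 kg/s = 207.951 s
Convert to metres: D = 0.1072 m, h = 0.00791 m
ΔT_a = T_lim − T_in = 248.2 °C − 173.3 °C = 74.9 K
Invert ΔT = ηγ̇²t_res/(ρcp) for γ̇: γ̇_max² = ΔT_a ρ cp / (η t_res) = 74.9·1381·1771 / (3730·207.951) = 236.169 s⁻²
γ̇_max = sqrt(236.169) = 15.3678 s⁻¹
N_max = γ̇_max h / (πD) = 15.3678·0.00791/(π·0.1072) = 0.360947 rev/s → ×60 = 21.6568 rpm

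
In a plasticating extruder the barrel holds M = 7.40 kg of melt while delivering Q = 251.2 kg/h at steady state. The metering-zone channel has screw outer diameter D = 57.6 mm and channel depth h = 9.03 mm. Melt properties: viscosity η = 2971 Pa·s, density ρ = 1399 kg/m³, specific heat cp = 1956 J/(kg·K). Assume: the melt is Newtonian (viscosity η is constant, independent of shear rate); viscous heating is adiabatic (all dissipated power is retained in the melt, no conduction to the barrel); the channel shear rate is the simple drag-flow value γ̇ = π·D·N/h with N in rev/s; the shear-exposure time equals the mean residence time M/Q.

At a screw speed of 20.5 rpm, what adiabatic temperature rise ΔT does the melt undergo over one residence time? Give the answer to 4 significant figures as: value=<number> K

Convert throughput: Q = 251.2 kg/h = 251.2/3600 = 0.0697778 kg/s
t_res = M / Q_s = 7.40 ÷ 0.0697778 = 106.051 s
D = 57.6 mm = 0.0576 m;  h = 9.03 mm = 0.00903 m;  N = 20.5 rpm / 60 = 0.341667 rev/s
γ̇ = π·D·N / h = π · 0.0576 · 0.341667 / 0.00903 = 6.84679 s⁻¹
ΔT = η·γ̇²·t_res/(ρ·cp) = [2971 × 6.84679² × 106.051] / [1399 × 1956] = 5.39765 K

value=5.398 K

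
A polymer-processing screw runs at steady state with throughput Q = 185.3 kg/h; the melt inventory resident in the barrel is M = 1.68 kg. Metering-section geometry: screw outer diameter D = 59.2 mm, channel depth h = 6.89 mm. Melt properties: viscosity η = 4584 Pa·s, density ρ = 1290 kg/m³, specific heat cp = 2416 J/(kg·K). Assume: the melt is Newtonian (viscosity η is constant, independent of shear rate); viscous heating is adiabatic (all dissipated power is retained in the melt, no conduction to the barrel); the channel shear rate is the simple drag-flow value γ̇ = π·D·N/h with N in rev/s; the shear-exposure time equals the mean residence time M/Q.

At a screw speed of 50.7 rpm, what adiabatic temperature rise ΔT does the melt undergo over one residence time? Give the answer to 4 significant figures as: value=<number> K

value=24.98 K

Convert throughput: Q = 185.3 kg/h = 185.3/3600 = 0.0514722 kg/s
t_res = M / Q_s = 1.68 / 0.0514722 = 32.639 s
D = 59.2 mm = 0.0592 m;  h = 6.89 mm = 0.00689 m;  N = 50.7 rpm / 60 = 0.845 rev/s
γ̇ = π D N / h = (π)(0.0592)(0.845) / 0.00689 = 22.8091 s⁻¹
ΔT = η·γ̇²·t_res / (ρ·cp) = 4584 · (22.8091)² · 32.639 / (1290 · 2416) = 24.9754 K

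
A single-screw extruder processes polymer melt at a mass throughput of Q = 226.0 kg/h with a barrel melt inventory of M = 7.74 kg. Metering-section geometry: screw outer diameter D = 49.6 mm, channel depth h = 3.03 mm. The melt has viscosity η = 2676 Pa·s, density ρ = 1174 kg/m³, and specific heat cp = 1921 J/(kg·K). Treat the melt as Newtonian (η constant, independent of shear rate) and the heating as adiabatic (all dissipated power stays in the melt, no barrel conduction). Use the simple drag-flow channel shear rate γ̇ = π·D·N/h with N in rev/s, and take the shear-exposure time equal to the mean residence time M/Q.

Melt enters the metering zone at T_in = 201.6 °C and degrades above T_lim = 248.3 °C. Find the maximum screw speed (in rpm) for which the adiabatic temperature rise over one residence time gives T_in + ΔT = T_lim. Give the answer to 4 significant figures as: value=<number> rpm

value=20.85 rpm

Convert throughput: Q = 226.0 kg/h = 226.0/3600 = 0.0627778 kg/s
Mean residence time: t_res = M/Q_s = 7.74 kg / 0.0627778 kg/s = 123.292 s
Convert to metres: D = 0.0496 m, h = 0.00303 m
ΔT_a = T_lim − T_in = 248.3 − 201.6 = 46.7 K
γ̇_max² = ΔT_a·ρ·cp / (η·t_res) = [46.7 × 1174 × 1921] / [2676 × 123.292] = 319.221 s⁻²
γ̇_max = √319.221 = 17.8668 s⁻¹
Solve γ̇ = πDN/h for N: N_max = γ̇_max·h/(π·D) = 17.8668 × 0.00303 / (π × 0.0496) = 0.347421 rev/s = 20.8453 rpm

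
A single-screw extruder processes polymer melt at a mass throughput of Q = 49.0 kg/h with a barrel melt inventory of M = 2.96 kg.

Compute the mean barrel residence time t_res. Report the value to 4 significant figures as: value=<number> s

value=217.5 s

Q_s = Q / 3600 = 49.0 / 3600 = 0.0136111 kg/s
Mean residence time: t_res = M/Q_s = 2.96 kg / 0.0136111 kg/s = 217.469 s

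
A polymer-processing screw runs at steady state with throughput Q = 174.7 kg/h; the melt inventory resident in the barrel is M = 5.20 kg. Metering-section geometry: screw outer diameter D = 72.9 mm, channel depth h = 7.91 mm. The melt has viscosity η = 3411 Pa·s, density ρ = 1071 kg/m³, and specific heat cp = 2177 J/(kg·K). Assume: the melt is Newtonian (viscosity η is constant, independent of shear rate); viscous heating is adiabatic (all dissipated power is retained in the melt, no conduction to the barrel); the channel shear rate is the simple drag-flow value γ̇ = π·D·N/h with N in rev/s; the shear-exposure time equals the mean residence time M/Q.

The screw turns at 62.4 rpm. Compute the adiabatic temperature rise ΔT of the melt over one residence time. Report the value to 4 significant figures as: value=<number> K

value=142.1 K

Convert throughput: Q = 174.7 kg/h = 174.7/3600 = 0.0485278 kg/s
t_res = M / Q_s = 5.20 ÷ 0.0485278 = 107.155 s
Convert to SI: D = 0.0729 m, h = 0.00791 m, N = 62.4/60 = 1.04 rev/s
Shear rate: γ̇ = πDN/h = π·0.0729·1.04/0.00791 = 30.1116 s⁻¹
Adiabatic rise: ΔT = η γ̇² t_res / (ρ cp) = 3411·(30.1116)²·107.155 / (1071·2177) = 142.14 K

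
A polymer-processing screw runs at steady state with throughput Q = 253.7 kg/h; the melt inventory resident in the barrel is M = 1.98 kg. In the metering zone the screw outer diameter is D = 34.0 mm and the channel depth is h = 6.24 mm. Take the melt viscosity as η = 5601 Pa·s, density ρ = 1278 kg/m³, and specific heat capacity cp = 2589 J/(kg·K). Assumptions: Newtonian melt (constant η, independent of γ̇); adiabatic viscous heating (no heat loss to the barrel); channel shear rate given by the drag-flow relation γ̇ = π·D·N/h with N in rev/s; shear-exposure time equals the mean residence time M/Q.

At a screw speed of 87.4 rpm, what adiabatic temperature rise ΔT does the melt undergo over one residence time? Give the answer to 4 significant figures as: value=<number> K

Q_s = Q / 3600 = 253.7 / 3600 = 0.0704722 kg/s
t_res = M / Q_s = 1.98 ÷ 0.0704722 = 28.0962 s
Convert to SI: D = 0.034 m, h = 0.00624 m, N = 87.4/60 = 1.45667 rev/s
γ̇ = π·D·N / h = π · 0.034 · 1.45667 / 0.00624 = 24.9347 s⁻¹
Adiabatic rise: ΔT = η γ̇² t_res / (ρ cp) = 5601·(24.9347)²·28.0962 / (1278·2589) = 29.5705 K

value=29.57 K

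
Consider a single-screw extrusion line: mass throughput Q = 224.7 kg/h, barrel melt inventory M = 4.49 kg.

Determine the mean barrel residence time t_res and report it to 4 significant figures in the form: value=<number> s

value=71.94 s

Q_s = Q / 3600 = 224.7 / 3600 = 0.0624167 kg/s
t_res = M / Q_s = 4.49 ÷ 0.0624167 = 71.9359 s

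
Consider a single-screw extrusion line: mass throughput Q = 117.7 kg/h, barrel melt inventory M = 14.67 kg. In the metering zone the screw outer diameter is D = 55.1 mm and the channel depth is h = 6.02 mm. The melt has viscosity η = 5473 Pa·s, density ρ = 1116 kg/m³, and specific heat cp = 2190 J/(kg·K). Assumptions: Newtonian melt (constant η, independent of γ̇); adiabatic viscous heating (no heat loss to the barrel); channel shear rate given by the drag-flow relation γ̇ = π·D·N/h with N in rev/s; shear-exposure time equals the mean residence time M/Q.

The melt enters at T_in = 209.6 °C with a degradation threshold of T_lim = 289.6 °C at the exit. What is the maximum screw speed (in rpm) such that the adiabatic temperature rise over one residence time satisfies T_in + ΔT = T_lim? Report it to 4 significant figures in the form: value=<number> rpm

value=18.62 rpm

Q_s = Q / 3600 = 117.7 / 3600 = 0.0326944 kg/s
t_res = M / Q_s = 14.67 ÷ 0.0326944 = 448.7 s
D = 55.1 mm = 0.0551 m;  h = 6.02 mm = 0.00602 m
Allowable rise: ΔT_a = T_lim − T_in = 289.6 − 209.6 = 80 K
γ̇_max² = ΔT_a·ρ·cp/(η·t_res) = 80·1116·2190/(5473·448.7) = 79.619 s⁻²
Take the square root: γ̇_max = √(79.619) = 8.92295 s⁻¹
Solve γ̇ = πDN/h for N: N_max = γ̇_max·h/(π·D) = 8.92295 × 0.00602 / (π × 0.0551) = 0.310315 rev/s = 18.6189 rpm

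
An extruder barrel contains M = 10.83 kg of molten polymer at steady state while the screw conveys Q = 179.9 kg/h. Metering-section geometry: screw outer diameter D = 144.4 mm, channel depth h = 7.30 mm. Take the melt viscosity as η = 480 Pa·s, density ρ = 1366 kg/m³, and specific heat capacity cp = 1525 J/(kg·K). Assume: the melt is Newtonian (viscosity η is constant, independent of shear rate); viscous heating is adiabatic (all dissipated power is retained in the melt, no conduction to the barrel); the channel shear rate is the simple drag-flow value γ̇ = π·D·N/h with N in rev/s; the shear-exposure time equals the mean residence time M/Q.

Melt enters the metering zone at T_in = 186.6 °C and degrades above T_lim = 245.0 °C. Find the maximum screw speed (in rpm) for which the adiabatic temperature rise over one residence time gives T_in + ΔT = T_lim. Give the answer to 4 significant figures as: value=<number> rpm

Q_s = Q / 3600 = 179.9 / 3600 = 0.0499722 kg/s
t_res = M / Q_s = 10.83 ÷ 0.0499722 = 216.72 s
D = 144.4 mm = 0.1444 m;  h = 7.30 mm = 0.0073 m
ΔT_a = T_lim − T_in = 245.0 − 186.6 = 58.4 K
γ̇_max² = ΔT_a·ρ·cp/(η·t_res) = 58.4·1366·1525/(480·216.72) = 1169.48 s⁻²
γ̇_max = √1169.48 = 34.1976 s⁻¹
N_max = γ̇_max h / (πD) = 34.1976·0.0073/(π·0.1444) = 0.550303 rev/s → ×60 = 33.0182 rpm

value=33.02 rpm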